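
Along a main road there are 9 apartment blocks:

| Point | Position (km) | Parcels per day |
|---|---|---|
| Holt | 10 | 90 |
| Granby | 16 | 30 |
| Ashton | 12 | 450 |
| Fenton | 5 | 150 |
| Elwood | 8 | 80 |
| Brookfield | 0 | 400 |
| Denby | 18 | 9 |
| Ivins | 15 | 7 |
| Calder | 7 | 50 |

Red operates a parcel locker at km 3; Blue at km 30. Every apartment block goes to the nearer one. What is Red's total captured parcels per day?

The indifferent point is the midpoint (3+30)/2 = 16.5; apartment blocks left of it (closer to Red at 3) go to Red, those right go to Blue.
  Brookfield at 0 (w=400) → Red
  Fenton at 5 (w=150) → Red
  Calder at 7 (w=50) → Red
  Elwood at 8 (w=80) → Red
  Holt at 10 (w=90) → Red
  Ashton at 12 (w=450) → Red
  Ivins at 15 (w=7) → Red
  Granby at 16 (w=30) → Red
  Denby at 18 (w=9) → Blue
Red captures 1257; Blue captures 9.

1257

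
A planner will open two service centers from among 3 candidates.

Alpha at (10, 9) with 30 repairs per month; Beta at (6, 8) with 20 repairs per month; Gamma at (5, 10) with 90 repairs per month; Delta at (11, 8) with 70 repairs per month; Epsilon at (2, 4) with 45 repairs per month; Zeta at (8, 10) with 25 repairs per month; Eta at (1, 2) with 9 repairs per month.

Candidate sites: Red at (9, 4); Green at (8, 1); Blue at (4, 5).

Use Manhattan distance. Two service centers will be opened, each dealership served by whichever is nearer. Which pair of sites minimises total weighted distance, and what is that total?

Evaluate every pair (each demand assigned to the nearer of the two):
  {Red, Blue}: total = 1604
  {Green, Blue}: total = 2054
  {Red, Green}: total = 2202
Best pair: {Red, Blue} with total 1604.

{Red, Blue}, total 1604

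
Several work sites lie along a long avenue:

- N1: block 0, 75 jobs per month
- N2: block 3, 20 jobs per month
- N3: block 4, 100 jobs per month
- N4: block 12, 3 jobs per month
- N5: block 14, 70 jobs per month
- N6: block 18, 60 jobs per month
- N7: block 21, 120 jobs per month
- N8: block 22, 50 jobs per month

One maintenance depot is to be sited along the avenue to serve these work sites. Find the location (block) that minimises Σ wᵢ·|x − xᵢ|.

x = 14

For a sum of weighted absolute distances on a line, the optimum is the weighted median (not the mean). Total weight W = 498; half-weight = 249.
Sort by position and accumulate weight:
  block 0 (N1, w=75) → cum 75
  block 3 (N2, w=20) → cum 95
  block 4 (N3, w=100) → cum 195
  block 12 (N4, w=3) → cum 198
  block 14 (N5, w=70) → cum 268  ≥ 249 → median here
  block 18 (N6, w=60) → cum 328
  block 21 (N7, w=120) → cum 448
  block 22 (N8, w=50) → cum 498
Optimal location: block 14.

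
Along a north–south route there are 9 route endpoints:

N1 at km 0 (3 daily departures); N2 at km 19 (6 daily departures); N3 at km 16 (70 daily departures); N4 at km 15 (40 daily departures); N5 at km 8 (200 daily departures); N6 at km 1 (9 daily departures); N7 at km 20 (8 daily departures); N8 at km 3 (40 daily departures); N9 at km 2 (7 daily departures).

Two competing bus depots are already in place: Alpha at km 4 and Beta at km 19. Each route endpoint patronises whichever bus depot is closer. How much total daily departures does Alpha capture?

The indifferent point is the midpoint (4+19)/2 = 11.5; route endpoints left of it (closer to Alpha at 4) go to Alpha, those right go to Beta.
  N1 at 0 (w=3) → Alpha
  N6 at 1 (w=9) → Alpha
  N9 at 2 (w=7) → Alpha
  N8 at 3 (w=40) → Alpha
  N5 at 8 (w=200) → Alpha
  N4 at 15 (w=40) → Beta
  N3 at 16 (w=70) → Beta
  N2 at 19 (w=6) → Beta
  N7 at 20 (w=8) → Beta
Alpha captures 259; Beta captures 124.

259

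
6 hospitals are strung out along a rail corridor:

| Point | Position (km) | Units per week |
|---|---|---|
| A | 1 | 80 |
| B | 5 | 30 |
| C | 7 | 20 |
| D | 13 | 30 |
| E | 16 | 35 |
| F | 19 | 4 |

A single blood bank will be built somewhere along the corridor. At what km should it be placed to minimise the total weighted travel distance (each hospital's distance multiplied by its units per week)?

For a sum of weighted absolute distances on a line, the optimum is the weighted median (not the mean). Total weight W = 199; half-weight = 99.5.
Sort by position and accumulate weight:
  km 1 (A, w=80) → cum 80
  km 5 (B, w=30) → cum 110  ≥ 99.5 → median here
  km 7 (C, w=20) → cum 130
  km 13 (D, w=30) → cum 160
  km 16 (E, w=35) → cum 195
  km 19 (F, w=4) → cum 199
Optimal location: km 5.

x = 5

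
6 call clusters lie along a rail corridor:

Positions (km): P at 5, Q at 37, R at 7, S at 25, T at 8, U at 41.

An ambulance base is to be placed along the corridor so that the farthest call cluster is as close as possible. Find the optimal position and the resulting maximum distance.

The 1-center on a line is the midpoint of the two extreme points: leftmost at 5, rightmost at 41.
Optimal location = (5 + 41)/2 = 23; maximum distance = (41 − 5)/2 = 18.

location 23, max distance 18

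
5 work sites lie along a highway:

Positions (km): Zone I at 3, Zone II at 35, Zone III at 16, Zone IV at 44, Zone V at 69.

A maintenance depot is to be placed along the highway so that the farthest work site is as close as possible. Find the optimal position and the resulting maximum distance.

location 36, max distance 33

The 1-center on a line is the midpoint of the two extreme points: leftmost at 3, rightmost at 69.
Optimal location = (3 + 69)/2 = 36; maximum distance = (69 − 3)/2 = 33.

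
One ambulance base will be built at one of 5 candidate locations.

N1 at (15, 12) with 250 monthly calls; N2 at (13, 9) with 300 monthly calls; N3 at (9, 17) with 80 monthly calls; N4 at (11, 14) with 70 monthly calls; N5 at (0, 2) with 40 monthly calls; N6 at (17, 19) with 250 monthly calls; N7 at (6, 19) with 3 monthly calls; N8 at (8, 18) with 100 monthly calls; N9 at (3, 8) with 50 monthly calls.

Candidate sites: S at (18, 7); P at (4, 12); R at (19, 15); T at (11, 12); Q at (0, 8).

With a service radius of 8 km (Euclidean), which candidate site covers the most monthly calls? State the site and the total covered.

Coverage radius r = 8 km; a point is covered iff (Δx)²+(Δy)² ≤ 8² = 64.
  S (18, 7): covers {N1, N2} → 550
  P (4, 12): covers {N3, N4, N7, N8, N9} → 303
  R (19, 15): covers {N1, N6} → 500
  T (11, 12): covers {N1, N2, N3, N4, N8} → 800
  Q (0, 8): covers {N5, N9} → 90
Maximum coverage at T: 800 monthly calls.

T, covering 800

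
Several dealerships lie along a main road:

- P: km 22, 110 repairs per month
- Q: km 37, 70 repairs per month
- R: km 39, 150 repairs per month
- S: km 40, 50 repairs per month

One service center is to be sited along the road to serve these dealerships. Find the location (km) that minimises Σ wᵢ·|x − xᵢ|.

For a sum of weighted absolute distances on a line, the optimum is the weighted median (not the mean). Total weight W = 380; half-weight = 190.
Sort by position and accumulate weight:
  km 22 (P, w=110) → cum 110
  km 37 (Q, w=70) → cum 180
  km 39 (R, w=150) → cum 330  ≥ 190 → median here
  km 40 (S, w=50) → cum 380
Optimal location: km 39.

x = 39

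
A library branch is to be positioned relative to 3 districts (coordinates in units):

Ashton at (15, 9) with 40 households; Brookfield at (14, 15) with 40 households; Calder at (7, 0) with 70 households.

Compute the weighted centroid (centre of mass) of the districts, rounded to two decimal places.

The minimiser of Σwᵢ‖p−pᵢ‖² is the weighted centroid p* = (Σwᵢpᵢ)/(Σwᵢ).
Σwᵢ = 150.
Σwᵢxᵢ = 40·15 + 40·14 + 70·7 = 1650.
Σwᵢyᵢ = 40·9 + 40·15 + 70·0 = 960.
x* = 1650/150 = 11.00, y* = 960/150 = 6.40.

(11.00, 6.40)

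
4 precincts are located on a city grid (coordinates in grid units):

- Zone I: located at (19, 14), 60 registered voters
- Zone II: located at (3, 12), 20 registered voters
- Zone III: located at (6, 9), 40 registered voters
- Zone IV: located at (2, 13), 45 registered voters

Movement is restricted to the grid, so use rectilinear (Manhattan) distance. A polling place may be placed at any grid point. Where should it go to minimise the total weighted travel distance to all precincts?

(6, 13)

Manhattan distance separates: Σwᵢ(|x−xᵢ|+|y−yᵢ|) = Σwᵢ|x−xᵢ| + Σwᵢ|y−yᵢ|, so x and y are optimised independently as 1-D weighted medians.
Total weight W = 165; half = 82.5.
x-coordinate, sorted with cumulative weight:
  x=2 (Zone IV, w=45) cum 45
  x=3 (Zone II, w=20) cum 65
  x=6 (Zone III, w=40) cum 105  ← median
  x=19 (Zone I, w=60) cum 165
⇒ x* = 6
y-coordinate, sorted with cumulative weight:
  y=9 (Zone III, w=40) cum 40
  y=12 (Zone II, w=20) cum 60
  y=13 (Zone IV, w=45) cum 105  ← median
  y=14 (Zone I, w=60) cum 165
⇒ y* = 13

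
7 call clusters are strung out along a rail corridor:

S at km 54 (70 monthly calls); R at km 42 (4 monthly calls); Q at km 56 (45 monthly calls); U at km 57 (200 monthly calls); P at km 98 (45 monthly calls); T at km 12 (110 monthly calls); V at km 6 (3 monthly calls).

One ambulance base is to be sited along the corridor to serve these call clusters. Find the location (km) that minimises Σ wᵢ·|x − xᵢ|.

x = 57

For a sum of weighted absolute distances on a line, the optimum is the weighted median (not the mean). Total weight W = 477; half-weight = 238.5.
Sort by position and accumulate weight:
  km 6 (V, w=3) → cum 3
  km 12 (T, w=110) → cum 113
  km 42 (R, w=4) → cum 117
  km 54 (S, w=70) → cum 187
  km 56 (Q, w=45) → cum 232
  km 57 (U, w=200) → cum 432  ≥ 238.5 → median here
  km 98 (P, w=45) → cum 477
Optimal location: km 57.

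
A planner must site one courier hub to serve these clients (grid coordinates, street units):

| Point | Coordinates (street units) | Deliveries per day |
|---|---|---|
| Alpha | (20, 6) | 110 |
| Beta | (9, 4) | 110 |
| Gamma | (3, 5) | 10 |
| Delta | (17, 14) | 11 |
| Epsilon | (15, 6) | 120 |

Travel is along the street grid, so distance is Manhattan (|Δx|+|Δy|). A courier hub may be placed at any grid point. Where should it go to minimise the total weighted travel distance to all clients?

Manhattan distance separates: Σwᵢ(|x−xᵢ|+|y−yᵢ|) = Σwᵢ|x−xᵢ| + Σwᵢ|y−yᵢ|, so x and y are optimised independently as 1-D weighted medians.
Total weight W = 361; half = 180.5.
x-coordinate, sorted with cumulative weight:
  x=3 (Gamma, w=10) cum 10
  x=9 (Beta, w=110) cum 120
  x=15 (Epsilon, w=120) cum 240  ← median
  x=17 (Delta, w=11) cum 251
  x=20 (Alpha, w=110) cum 361
⇒ x* = 15
y-coordinate, sorted with cumulative weight:
  y=4 (Beta, w=110) cum 110
  y=5 (Gamma, w=10) cum 120
  y=6 (Alpha, w=110) cum 230  ← median
  y=6 (Epsilon, w=120) cum 350
  y=14 (Delta, w=11) cum 361
⇒ y* = 6

(15, 6)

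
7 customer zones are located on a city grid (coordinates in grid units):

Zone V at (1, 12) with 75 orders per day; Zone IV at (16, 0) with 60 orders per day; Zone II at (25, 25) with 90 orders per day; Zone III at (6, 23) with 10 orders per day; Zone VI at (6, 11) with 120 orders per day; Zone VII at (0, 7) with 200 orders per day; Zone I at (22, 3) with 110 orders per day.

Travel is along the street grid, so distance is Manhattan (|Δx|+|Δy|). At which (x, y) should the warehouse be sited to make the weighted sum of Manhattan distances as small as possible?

Manhattan distance separates: Σwᵢ(|x−xᵢ|+|y−yᵢ|) = Σwᵢ|x−xᵢ| + Σwᵢ|y−yᵢ|, so x and y are optimised independently as 1-D weighted medians.
Total weight W = 665; half = 332.5.
x-coordinate, sorted with cumulative weight:
  x=0 (Zone VII, w=200) cum 200
  x=1 (Zone V, w=75) cum 275
  x=6 (Zone III, w=10) cum 285
  x=6 (Zone VI, w=120) cum 405  ← median
  x=16 (Zone IV, w=60) cum 465
  x=22 (Zone I, w=110) cum 575
  x=25 (Zone II, w=90) cum 665
⇒ x* = 6
y-coordinate, sorted with cumulative weight:
  y=0 (Zone IV, w=60) cum 60
  y=3 (Zone I, w=110) cum 170
  y=7 (Zone VII, w=200) cum 370  ← median
  y=11 (Zone VI, w=120) cum 490
  y=12 (Zone V, w=75) cum 565
  y=23 (Zone III, w=10) cum 575
  y=25 (Zone II, w=90) cum 665
⇒ y* = 7

(6, 7)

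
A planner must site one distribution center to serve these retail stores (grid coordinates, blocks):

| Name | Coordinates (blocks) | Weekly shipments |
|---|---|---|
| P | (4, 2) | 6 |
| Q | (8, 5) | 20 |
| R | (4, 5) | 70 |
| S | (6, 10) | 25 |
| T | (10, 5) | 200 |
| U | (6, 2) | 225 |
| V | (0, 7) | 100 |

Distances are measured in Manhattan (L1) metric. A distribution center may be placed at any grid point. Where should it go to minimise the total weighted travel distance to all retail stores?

Manhattan distance separates: Σwᵢ(|x−xᵢ|+|y−yᵢ|) = Σwᵢ|x−xᵢ| + Σwᵢ|y−yᵢ|, so x and y are optimised independently as 1-D weighted medians.
Total weight W = 646; half = 323.
x-coordinate, sorted with cumulative weight:
  x=0 (V, w=100) cum 100
  x=4 (P, w=6) cum 106
  x=4 (R, w=70) cum 176
  x=6 (S, w=25) cum 201
  x=6 (U, w=225) cum 426  ← median
  x=8 (Q, w=20) cum 446
  x=10 (T, w=200) cum 646
⇒ x* = 6
y-coordinate, sorted with cumulative weight:
  y=2 (P, w=6) cum 6
  y=2 (U, w=225) cum 231
  y=5 (Q, w=20) cum 251
  y=5 (R, w=70) cum 321
  y=5 (T, w=200) cum 521  ← median
  y=7 (V, w=100) cum 621
  y=10 (S, w=25) cum 646
⇒ y* = 5

(6, 5)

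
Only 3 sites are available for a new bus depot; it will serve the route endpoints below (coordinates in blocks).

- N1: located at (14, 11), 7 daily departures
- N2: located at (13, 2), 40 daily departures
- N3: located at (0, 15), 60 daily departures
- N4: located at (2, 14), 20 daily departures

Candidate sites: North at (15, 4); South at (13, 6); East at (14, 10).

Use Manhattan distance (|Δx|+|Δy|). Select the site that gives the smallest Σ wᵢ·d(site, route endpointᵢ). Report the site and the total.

East, total 1827 blocks

Total weighted distance at each candidate:
  North (15, 4): total = 2236
  South (13, 6): total = 1902
  East (14, 10): total = 1827
Minimum is at East with total 1827 blocks.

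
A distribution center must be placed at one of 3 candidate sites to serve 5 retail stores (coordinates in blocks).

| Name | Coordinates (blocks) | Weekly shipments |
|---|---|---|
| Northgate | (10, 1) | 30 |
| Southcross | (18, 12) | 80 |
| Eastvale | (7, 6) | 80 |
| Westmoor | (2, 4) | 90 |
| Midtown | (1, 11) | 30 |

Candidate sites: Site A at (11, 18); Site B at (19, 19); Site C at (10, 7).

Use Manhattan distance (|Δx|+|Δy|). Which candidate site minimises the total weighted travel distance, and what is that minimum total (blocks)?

Total weighted distance at each candidate:
  Site A (11, 18): total = 5440
  Site B (19, 19): total = 7110
  Site C (10, 7): total = 2920
Minimum is at Site C with total 2920 blocks.

Site C, total 2920 blocks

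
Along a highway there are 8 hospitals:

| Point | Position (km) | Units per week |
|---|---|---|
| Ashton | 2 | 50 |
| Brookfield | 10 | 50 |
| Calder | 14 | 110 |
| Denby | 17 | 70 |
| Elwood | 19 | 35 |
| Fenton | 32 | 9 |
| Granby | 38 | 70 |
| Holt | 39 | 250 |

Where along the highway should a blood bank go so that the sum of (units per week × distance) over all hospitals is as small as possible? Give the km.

For a sum of weighted absolute distances on a line, the optimum is the weighted median (not the mean). Total weight W = 644; half-weight = 322.
Sort by position and accumulate weight:
  km 2 (Ashton, w=50) → cum 50
  km 10 (Brookfield, w=50) → cum 100
  km 14 (Calder, w=110) → cum 210
  km 17 (Denby, w=70) → cum 280
  km 19 (Elwood, w=35) → cum 315
  km 32 (Fenton, w=9) → cum 324  ≥ 322 → median here
  km 38 (Granby, w=70) → cum 394
  km 39 (Holt, w=250) → cum 644
Optimal location: km 32.

x = 32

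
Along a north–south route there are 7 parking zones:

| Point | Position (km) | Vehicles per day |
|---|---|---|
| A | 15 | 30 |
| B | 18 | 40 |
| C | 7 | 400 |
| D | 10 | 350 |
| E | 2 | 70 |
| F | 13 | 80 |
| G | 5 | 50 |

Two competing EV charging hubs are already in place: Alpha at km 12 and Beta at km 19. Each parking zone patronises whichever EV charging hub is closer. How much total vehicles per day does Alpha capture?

980

The indifferent point is the midpoint (12+19)/2 = 15.5; parking zones left of it (closer to Alpha at 12) go to Alpha, those right go to Beta.
  E at 2 (w=70) → Alpha
  G at 5 (w=50) → Alpha
  C at 7 (w=400) → Alpha
  D at 10 (w=350) → Alpha
  F at 13 (w=80) → Alpha
  A at 15 (w=30) → Alpha
  B at 18 (w=40) → Beta
Alpha captures 980; Beta captures 40.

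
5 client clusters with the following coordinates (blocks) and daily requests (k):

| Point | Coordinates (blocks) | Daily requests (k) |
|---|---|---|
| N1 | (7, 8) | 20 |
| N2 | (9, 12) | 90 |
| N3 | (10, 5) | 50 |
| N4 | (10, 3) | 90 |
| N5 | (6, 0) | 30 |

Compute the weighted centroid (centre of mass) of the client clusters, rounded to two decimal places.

The minimiser of Σwᵢ‖p−pᵢ‖² is the weighted centroid p* = (Σwᵢpᵢ)/(Σwᵢ).
Σwᵢ = 280.
Σwᵢxᵢ = 20·7 + 90·9 + 50·10 + 90·10 + 30·6 = 2530.
Σwᵢyᵢ = 20·8 + 90·12 + 50·5 + 90·3 + 30·0 = 1760.
x* = 2530/280 = 9.04, y* = 1760/280 = 6.29.

(9.04, 6.29)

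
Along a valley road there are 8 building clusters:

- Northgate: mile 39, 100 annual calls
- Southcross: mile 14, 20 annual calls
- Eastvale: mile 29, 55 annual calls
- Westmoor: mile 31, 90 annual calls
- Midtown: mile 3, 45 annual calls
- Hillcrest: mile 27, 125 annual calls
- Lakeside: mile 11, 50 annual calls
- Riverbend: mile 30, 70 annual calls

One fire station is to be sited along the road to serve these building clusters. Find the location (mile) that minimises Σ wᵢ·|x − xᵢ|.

For a sum of weighted absolute distances on a line, the optimum is the weighted median (not the mean). Total weight W = 555; half-weight = 277.5.
Sort by position and accumulate weight:
  mile 3 (Midtown, w=45) → cum 45
  mile 11 (Lakeside, w=50) → cum 95
  mile 14 (Southcross, w=20) → cum 115
  mile 27 (Hillcrest, w=125) → cum 240
  mile 29 (Eastvale, w=55) → cum 295  ≥ 277.5 → median here
  mile 30 (Riverbend, w=70) → cum 365
  mile 31 (Westmoor, w=90) → cum 455
  mile 39 (Northgate, w=100) → cum 555
Optimal location: mile 29.

x = 29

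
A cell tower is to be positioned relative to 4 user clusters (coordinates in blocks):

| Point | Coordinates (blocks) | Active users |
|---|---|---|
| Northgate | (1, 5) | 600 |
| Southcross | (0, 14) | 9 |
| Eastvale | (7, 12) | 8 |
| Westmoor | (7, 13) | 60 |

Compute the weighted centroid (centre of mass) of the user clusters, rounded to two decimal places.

The minimiser of Σwᵢ‖p−pᵢ‖² is the weighted centroid p* = (Σwᵢpᵢ)/(Σwᵢ).
Σwᵢ = 677.
Σwᵢxᵢ = 600·1 + 9·0 + 8·7 + 60·7 = 1076.
Σwᵢyᵢ = 600·5 + 9·14 + 8·12 + 60·13 = 4002.
x* = 1076/677 = 1.59, y* = 4002/677 = 5.91.

(1.59, 5.91)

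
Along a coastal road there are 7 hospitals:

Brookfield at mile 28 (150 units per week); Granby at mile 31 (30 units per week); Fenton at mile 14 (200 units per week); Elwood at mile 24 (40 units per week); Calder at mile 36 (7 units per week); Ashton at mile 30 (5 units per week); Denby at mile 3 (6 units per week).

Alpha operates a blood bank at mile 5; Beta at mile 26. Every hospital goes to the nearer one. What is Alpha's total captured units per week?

The indifferent point is the midpoint (5+26)/2 = 15.5; hospitals left of it (closer to Alpha at 5) go to Alpha, those right go to Beta.
  Denby at 3 (w=6) → Alpha
  Fenton at 14 (w=200) → Alpha
  Elwood at 24 (w=40) → Beta
  Brookfield at 28 (w=150) → Beta
  Ashton at 30 (w=5) → Beta
  Granby at 31 (w=30) → Beta
  Calder at 36 (w=7) → Beta
Alpha captures 206; Beta captures 232.

206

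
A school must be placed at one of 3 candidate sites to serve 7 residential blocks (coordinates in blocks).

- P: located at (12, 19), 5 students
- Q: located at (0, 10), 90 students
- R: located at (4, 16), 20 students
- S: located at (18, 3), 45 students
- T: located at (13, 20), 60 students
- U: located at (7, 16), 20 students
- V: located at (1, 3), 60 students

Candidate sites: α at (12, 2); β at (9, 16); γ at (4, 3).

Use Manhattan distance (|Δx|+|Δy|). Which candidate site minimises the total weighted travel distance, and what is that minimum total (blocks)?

Total weighted distance at each candidate:
  α (12, 2): total = 4880
  β (9, 16): total = 4250
  γ (4, 3): total = 4060
Minimum is at γ with total 4060 blocks.

γ, total 4060 blocks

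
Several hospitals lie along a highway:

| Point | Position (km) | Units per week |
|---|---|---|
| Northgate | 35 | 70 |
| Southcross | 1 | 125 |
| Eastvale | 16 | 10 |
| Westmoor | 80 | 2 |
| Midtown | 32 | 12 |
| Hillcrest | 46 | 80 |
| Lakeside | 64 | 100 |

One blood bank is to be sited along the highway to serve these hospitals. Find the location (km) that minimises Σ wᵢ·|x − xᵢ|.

x = 35

For a sum of weighted absolute distances on a line, the optimum is the weighted median (not the mean). Total weight W = 399; half-weight = 199.5.
Sort by position and accumulate weight:
  km 1 (Southcross, w=125) → cum 125
  km 16 (Eastvale, w=10) → cum 135
  km 32 (Midtown, w=12) → cum 147
  km 35 (Northgate, w=70) → cum 217  ≥ 199.5 → median here
  km 46 (Hillcrest, w=80) → cum 297
  km 64 (Lakeside, w=100) → cum 397
  km 80 (Westmoor, w=2) → cum 399
Optimal location: km 35.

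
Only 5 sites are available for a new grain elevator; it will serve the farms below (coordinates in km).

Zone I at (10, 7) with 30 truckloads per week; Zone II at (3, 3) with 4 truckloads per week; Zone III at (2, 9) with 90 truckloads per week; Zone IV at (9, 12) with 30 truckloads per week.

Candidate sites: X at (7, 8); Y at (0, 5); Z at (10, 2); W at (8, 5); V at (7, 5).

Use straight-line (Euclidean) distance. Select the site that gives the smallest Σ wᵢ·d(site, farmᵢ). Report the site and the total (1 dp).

X, total 713.6 km

Total weighted distance at each candidate:
  X (7, 8): total = 713.6
  Y (0, 5): total = 1064.9
  Z (10, 2): total = 1436.5
  W (8, 5): total = 967.5
  V (7, 5): total = 920.7
Minimum is at X with total 713.6 km.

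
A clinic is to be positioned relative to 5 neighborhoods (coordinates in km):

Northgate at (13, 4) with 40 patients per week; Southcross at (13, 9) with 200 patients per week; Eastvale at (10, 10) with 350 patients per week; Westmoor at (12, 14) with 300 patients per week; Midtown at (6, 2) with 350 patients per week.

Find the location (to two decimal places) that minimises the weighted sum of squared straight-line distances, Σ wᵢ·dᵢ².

The minimiser of Σwᵢ‖p−pᵢ‖² is the weighted centroid p* = (Σwᵢpᵢ)/(Σwᵢ).
Σwᵢ = 1240.
Σwᵢxᵢ = 40·13 + 200·13 + 350·10 + 300·12 + 350·6 = 12320.
Σwᵢyᵢ = 40·4 + 200·9 + 350·10 + 300·14 + 350·2 = 10360.
x* = 12320/1240 = 9.94, y* = 10360/1240 = 8.35.

(9.94, 8.35)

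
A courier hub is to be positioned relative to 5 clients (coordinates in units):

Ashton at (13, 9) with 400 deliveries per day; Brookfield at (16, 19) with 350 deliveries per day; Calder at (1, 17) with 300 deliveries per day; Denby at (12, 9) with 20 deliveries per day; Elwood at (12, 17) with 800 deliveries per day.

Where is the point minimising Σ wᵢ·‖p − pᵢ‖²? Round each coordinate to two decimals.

(11.20, 15.58)

The minimiser of Σwᵢ‖p−pᵢ‖² is the weighted centroid p* = (Σwᵢpᵢ)/(Σwᵢ).
Σwᵢ = 1870.
Σwᵢxᵢ = 400·13 + 350·16 + 300·1 + 20·12 + 800·12 = 20940.
Σwᵢyᵢ = 400·9 + 350·19 + 300·17 + 20·9 + 800·17 = 29130.
x* = 20940/1870 = 11.20, y* = 29130/1870 = 15.58.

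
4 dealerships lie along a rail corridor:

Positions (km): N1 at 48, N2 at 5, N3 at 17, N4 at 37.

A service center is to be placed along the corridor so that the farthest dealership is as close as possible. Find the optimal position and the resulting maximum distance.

The 1-center on a line is the midpoint of the two extreme points: leftmost at 5, rightmost at 48.
Optimal location = (5 + 48)/2 = 26.5; maximum distance = (48 − 5)/2 = 21.5.

location 26.5, max distance 21.5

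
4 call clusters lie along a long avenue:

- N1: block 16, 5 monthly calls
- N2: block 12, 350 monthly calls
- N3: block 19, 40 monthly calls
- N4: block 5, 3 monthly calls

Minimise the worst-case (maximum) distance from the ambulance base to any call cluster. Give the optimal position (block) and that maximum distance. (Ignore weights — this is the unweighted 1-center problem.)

location 12, max distance 7

The 1-center on a line is the midpoint of the two extreme points: leftmost at 5, rightmost at 19.
Optimal location = (5 + 19)/2 = 12; maximum distance = (19 − 5)/2 = 7.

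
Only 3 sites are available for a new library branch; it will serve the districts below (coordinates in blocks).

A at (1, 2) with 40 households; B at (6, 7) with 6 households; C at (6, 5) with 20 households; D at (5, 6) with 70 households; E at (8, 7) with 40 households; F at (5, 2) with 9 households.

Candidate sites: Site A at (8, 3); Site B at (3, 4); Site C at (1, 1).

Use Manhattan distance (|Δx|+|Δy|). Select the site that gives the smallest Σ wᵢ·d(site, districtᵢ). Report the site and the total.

Site B, total 912 blocks

Total weighted distance at each candidate:
  Site A (8, 3): total = 1052
  Site B (3, 4): total = 912
  Site C (1, 1): total = 1481
Minimum is at Site B with total 912 blocks.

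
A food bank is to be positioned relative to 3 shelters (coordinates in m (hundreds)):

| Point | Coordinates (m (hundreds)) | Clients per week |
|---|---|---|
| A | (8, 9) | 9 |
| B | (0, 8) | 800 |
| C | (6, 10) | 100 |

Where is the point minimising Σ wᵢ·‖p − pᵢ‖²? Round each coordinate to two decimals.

The minimiser of Σwᵢ‖p−pᵢ‖² is the weighted centroid p* = (Σwᵢpᵢ)/(Σwᵢ).
Σwᵢ = 909.
Σwᵢxᵢ = 9·8 + 800·0 + 100·6 = 672.
Σwᵢyᵢ = 9·9 + 800·8 + 100·10 = 7481.
x* = 672/909 = 0.74, y* = 7481/909 = 8.23.

(0.74, 8.23)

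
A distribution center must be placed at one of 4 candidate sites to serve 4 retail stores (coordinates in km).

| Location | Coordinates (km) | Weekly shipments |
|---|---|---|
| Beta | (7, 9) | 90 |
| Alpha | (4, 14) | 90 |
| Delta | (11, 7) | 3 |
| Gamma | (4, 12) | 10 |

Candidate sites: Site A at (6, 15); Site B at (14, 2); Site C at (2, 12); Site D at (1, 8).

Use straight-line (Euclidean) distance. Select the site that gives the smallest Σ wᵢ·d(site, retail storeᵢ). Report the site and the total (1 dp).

Total weighted distance at each candidate:
  Site A (6, 15): total = 813.1
  Site B (14, 2): total = 2455.7
  Site C (2, 12): total = 830.2
  Site D (1, 8): total = 1231.3
Minimum is at Site A with total 813.1 km.

Site A, total 813.1 km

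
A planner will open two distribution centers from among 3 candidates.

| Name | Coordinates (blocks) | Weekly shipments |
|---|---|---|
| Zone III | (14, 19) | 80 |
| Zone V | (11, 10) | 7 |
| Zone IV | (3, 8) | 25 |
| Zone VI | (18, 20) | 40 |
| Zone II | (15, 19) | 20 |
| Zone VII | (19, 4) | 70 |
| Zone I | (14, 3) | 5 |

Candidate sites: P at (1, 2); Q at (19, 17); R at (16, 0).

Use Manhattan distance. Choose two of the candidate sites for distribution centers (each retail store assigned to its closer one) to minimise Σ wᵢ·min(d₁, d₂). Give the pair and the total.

Evaluate every pair (each demand assigned to the nearer of the two):
  {Q, R}: total = 1985
  {P, Q}: total = 2125
  {P, R}: total = 3780
Best pair: {Q, R} with total 1985.

{Q, R}, total 1985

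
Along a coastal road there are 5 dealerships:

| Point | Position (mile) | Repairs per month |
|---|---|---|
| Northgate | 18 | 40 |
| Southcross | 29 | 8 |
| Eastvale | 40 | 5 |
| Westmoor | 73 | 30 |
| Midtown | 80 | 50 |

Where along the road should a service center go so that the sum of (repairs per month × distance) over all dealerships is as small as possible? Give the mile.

For a sum of weighted absolute distances on a line, the optimum is the weighted median (not the mean). Total weight W = 133; half-weight = 66.5.
Sort by position and accumulate weight:
  mile 18 (Northgate, w=40) → cum 40
  mile 29 (Southcross, w=8) → cum 48
  mile 40 (Eastvale, w=5) → cum 53
  mile 73 (Westmoor, w=30) → cum 83  ≥ 66.5 → median here
  mile 80 (Midtown, w=50) → cum 133
Optimal location: mile 73.

x = 73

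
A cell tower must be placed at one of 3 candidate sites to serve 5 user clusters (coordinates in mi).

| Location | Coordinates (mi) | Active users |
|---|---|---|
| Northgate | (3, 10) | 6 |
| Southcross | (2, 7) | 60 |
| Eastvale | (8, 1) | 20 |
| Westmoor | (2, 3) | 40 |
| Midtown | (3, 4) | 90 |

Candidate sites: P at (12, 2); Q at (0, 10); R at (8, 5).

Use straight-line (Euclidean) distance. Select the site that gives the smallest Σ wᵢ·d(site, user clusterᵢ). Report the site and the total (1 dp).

R, total 1213.8 mi

Total weighted distance at each candidate:
  P (12, 2): total = 2057.3
  Q (0, 10): total = 1370.1
  R (8, 5): total = 1213.8
Minimum is at R with total 1213.8 mi.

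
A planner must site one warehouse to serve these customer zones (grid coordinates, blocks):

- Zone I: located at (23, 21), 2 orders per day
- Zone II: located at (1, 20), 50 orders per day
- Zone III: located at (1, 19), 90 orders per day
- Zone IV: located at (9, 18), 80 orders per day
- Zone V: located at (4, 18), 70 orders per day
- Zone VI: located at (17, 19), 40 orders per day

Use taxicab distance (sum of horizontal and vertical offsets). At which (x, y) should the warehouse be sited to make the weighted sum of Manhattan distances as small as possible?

Manhattan distance separates: Σwᵢ(|x−xᵢ|+|y−yᵢ|) = Σwᵢ|x−xᵢ| + Σwᵢ|y−yᵢ|, so x and y are optimised independently as 1-D weighted medians.
Total weight W = 332; half = 166.
x-coordinate, sorted with cumulative weight:
  x=1 (Zone II, w=50) cum 50
  x=1 (Zone III, w=90) cum 140
  x=4 (Zone V, w=70) cum 210  ← median
  x=9 (Zone IV, w=80) cum 290
  x=17 (Zone VI, w=40) cum 330
  x=23 (Zone I, w=2) cum 332
⇒ x* = 4
y-coordinate, sorted with cumulative weight:
  y=18 (Zone IV, w=80) cum 80
  y=18 (Zone V, w=70) cum 150
  y=19 (Zone III, w=90) cum 240  ← median
  y=19 (Zone VI, w=40) cum 280
  y=20 (Zone II, w=50) cum 330
  y=21 (Zone I, w=2) cum 332
⇒ y* = 19

(4, 19)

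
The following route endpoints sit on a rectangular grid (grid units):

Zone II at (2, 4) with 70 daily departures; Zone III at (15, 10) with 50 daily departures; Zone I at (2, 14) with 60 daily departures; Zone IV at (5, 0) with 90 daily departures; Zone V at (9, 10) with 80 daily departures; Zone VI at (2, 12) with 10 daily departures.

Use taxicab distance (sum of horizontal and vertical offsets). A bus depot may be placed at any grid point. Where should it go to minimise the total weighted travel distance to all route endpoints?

Manhattan distance separates: Σwᵢ(|x−xᵢ|+|y−yᵢ|) = Σwᵢ|x−xᵢ| + Σwᵢ|y−yᵢ|, so x and y are optimised independently as 1-D weighted medians.
Total weight W = 360; half = 180.
x-coordinate, sorted with cumulative weight:
  x=2 (Zone II, w=70) cum 70
  x=2 (Zone I, w=60) cum 130
  x=2 (Zone VI, w=10) cum 140
  x=5 (Zone IV, w=90) cum 230  ← median
  x=9 (Zone V, w=80) cum 310
  x=15 (Zone III, w=50) cum 360
⇒ x* = 5
y-coordinate, sorted with cumulative weight:
  y=0 (Zone IV, w=90) cum 90
  y=4 (Zone II, w=70) cum 160
  y=10 (Zone III, w=50) cum 210  ← median
  y=10 (Zone V, w=80) cum 290
  y=12 (Zone VI, w=10) cum 300
  y=14 (Zone I, w=60) cum 360
⇒ y* = 10

(5, 10)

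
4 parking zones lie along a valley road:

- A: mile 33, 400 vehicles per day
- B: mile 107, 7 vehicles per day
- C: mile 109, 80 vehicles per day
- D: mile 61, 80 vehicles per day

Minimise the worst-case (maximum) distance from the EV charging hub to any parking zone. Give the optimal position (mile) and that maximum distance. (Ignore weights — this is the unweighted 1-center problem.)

The 1-center on a line is the midpoint of the two extreme points: leftmost at 33, rightmost at 109.
Optimal location = (33 + 109)/2 = 71; maximum distance = (109 − 33)/2 = 38.

location 71, max distance 38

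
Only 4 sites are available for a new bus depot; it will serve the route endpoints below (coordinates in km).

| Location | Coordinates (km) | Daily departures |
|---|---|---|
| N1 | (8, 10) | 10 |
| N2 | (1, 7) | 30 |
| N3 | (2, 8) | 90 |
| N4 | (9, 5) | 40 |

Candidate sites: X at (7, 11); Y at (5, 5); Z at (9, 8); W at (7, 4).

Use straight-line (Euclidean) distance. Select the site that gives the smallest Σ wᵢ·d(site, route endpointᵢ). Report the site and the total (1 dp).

Total weighted distance at each candidate:
  X (7, 11): total = 1008.2
  Y (5, 5): total = 734.3
  Z (9, 8): total = 1014.2
  W (7, 4): total = 927.8
Minimum is at Y with total 734.3 km.

Y, total 734.3 km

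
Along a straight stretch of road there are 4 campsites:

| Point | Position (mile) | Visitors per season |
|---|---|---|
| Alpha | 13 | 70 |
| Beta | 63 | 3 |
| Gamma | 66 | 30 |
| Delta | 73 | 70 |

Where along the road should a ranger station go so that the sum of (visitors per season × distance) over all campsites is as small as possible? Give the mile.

For a sum of weighted absolute distances on a line, the optimum is the weighted median (not the mean). Total weight W = 173; half-weight = 86.5.
Sort by position and accumulate weight:
  mile 13 (Alpha, w=70) → cum 70
  mile 63 (Beta, w=3) → cum 73
  mile 66 (Gamma, w=30) → cum 103  ≥ 86.5 → median here
  mile 73 (Delta, w=70) → cum 173
Optimal location: mile 66.

x = 66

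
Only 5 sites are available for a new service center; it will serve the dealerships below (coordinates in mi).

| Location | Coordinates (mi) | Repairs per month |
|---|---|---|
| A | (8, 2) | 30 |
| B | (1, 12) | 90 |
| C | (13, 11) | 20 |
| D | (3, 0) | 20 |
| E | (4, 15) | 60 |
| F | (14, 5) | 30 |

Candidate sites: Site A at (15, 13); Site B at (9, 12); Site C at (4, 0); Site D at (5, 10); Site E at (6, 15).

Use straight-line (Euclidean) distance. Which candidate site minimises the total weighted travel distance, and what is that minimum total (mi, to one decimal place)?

Site D, total 1638.8 mi

Total weighted distance at each candidate:
  Site A (15, 13): total = 2977.5
  Site B (9, 12): total = 1980.2
  Site C (4, 0): total = 2787.1
  Site D (5, 10): total = 1638.8
  Site E (6, 15): total = 1890.7
Minimum is at Site D with total 1638.8 mi.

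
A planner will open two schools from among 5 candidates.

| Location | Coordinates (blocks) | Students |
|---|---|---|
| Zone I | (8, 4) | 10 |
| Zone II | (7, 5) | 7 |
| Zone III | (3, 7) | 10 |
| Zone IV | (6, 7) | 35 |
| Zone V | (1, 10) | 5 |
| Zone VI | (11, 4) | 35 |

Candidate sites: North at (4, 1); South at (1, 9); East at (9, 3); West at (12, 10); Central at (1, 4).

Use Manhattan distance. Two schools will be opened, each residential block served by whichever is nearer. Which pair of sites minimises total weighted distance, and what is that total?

Evaluate every pair (each demand assigned to the nearer of the two):
  {South, East}: total = 443
  {East, Central}: total = 478
  {North, East}: total = 528
  {East, West}: total = 553
  {South, West}: total = 705
  {West, Central}: total = 724
  {North, South}: total = 759
  {South, Central}: total = 759
  {North, West}: total = 769
  {North, Central}: total = 829
Best pair: {South, East} with total 443.

{South, East}, total 443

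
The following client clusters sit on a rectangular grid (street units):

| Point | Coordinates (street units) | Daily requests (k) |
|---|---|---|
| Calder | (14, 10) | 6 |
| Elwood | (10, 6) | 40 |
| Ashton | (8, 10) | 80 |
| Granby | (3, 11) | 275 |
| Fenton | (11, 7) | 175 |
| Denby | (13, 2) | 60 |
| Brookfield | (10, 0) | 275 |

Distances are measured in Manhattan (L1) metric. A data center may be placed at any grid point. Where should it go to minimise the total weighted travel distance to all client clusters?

(10, 7)

Manhattan distance separates: Σwᵢ(|x−xᵢ|+|y−yᵢ|) = Σwᵢ|x−xᵢ| + Σwᵢ|y−yᵢ|, so x and y are optimised independently as 1-D weighted medians.
Total weight W = 911; half = 455.5.
x-coordinate, sorted with cumulative weight:
  x=3 (Granby, w=275) cum 275
  x=8 (Ashton, w=80) cum 355
  x=10 (Elwood, w=40) cum 395
  x=10 (Brookfield, w=275) cum 670  ← median
  x=11 (Fenton, w=175) cum 845
  x=13 (Denby, w=60) cum 905
  x=14 (Calder, w=6) cum 911
⇒ x* = 10
y-coordinate, sorted with cumulative weight:
  y=0 (Brookfield, w=275) cum 275
  y=2 (Denby, w=60) cum 335
  y=6 (Elwood, w=40) cum 375
  y=7 (Fenton, w=175) cum 550  ← median
  y=10 (Calder, w=6) cum 556
  y=10 (Ashton, w=80) cum 636
  y=11 (Granby, w=275) cum 911
⇒ y* = 7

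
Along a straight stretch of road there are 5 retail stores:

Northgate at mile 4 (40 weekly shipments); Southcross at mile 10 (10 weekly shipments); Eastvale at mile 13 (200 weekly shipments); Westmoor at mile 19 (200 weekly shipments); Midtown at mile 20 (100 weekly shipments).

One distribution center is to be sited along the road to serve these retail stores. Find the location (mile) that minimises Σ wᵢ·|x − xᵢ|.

For a sum of weighted absolute distances on a line, the optimum is the weighted median (not the mean). Total weight W = 550; half-weight = 275.
Sort by position and accumulate weight:
  mile 4 (Northgate, w=40) → cum 40
  mile 10 (Southcross, w=10) → cum 50
  mile 13 (Eastvale, w=200) → cum 250
  mile 19 (Westmoor, w=200) → cum 450  ≥ 275 → median here
  mile 20 (Midtown, w=100) → cum 550
Optimal location: mile 19.

x = 19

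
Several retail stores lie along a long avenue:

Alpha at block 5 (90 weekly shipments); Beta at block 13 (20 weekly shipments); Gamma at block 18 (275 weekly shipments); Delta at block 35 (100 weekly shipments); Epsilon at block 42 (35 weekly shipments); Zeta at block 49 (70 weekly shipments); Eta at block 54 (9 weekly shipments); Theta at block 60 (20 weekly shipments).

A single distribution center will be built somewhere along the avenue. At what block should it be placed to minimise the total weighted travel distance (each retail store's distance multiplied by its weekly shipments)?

For a sum of weighted absolute distances on a line, the optimum is the weighted median (not the mean). Total weight W = 619; half-weight = 309.5.
Sort by position and accumulate weight:
  block 5 (Alpha, w=90) → cum 90
  block 13 (Beta, w=20) → cum 110
  block 18 (Gamma, w=275) → cum 385  ≥ 309.5 → median here
  block 35 (Delta, w=100) → cum 485
  block 42 (Epsilon, w=35) → cum 520
  block 49 (Zeta, w=70) → cum 590
  block 54 (Eta, w=9) → cum 599
  block 60 (Theta, w=20) → cum 619
Optimal location: block 18.

x = 18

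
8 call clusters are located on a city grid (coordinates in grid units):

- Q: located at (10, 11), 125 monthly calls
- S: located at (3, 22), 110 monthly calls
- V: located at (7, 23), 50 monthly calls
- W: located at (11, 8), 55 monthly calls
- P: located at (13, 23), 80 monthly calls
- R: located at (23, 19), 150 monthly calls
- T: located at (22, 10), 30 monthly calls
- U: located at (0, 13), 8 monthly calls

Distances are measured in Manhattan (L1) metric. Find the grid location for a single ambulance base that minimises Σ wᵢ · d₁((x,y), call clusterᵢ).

(11, 19)

Manhattan distance separates: Σwᵢ(|x−xᵢ|+|y−yᵢ|) = Σwᵢ|x−xᵢ| + Σwᵢ|y−yᵢ|, so x and y are optimised independently as 1-D weighted medians.
Total weight W = 608; half = 304.
x-coordinate, sorted with cumulative weight:
  x=0 (U, w=8) cum 8
  x=3 (S, w=110) cum 118
  x=7 (V, w=50) cum 168
  x=10 (Q, w=125) cum 293
  x=11 (W, w=55) cum 348  ← median
  x=13 (P, w=80) cum 428
  x=22 (T, w=30) cum 458
  x=23 (R, w=150) cum 608
⇒ x* = 11
y-coordinate, sorted with cumulative weight:
  y=8 (W, w=55) cum 55
  y=10 (T, w=30) cum 85
  y=11 (Q, w=125) cum 210
  y=13 (U, w=8) cum 218
  y=19 (R, w=150) cum 368  ← median
  y=22 (S, w=110) cum 478
  y=23 (V, w=50) cum 528
  y=23 (P, w=80) cum 608
⇒ y* = 19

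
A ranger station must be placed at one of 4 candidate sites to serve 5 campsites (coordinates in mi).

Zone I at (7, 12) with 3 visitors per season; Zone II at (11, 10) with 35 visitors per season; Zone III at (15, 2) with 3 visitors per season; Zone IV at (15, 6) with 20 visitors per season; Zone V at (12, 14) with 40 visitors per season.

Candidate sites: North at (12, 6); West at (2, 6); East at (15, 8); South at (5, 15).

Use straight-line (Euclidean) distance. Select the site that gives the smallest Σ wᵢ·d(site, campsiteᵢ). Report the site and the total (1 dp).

Total weighted distance at each candidate:
  North (12, 6): total = 562.7
  West (2, 6): total = 1181.2
  East (15, 8): total = 509.7
  South (5, 15): total = 885.3
Minimum is at East with total 509.7 mi.

East, total 509.7 mi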